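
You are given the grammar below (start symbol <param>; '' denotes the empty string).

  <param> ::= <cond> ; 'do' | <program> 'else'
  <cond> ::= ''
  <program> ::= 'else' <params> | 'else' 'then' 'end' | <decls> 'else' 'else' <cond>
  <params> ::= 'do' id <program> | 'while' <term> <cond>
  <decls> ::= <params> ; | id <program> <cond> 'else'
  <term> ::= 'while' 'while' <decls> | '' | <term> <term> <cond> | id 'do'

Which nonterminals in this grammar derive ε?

Directly nullable (have an ''-production): <cond>, <term>.
No other nonterminal has a production whose RHS symbols are all nullable.

{ <cond>, <term> }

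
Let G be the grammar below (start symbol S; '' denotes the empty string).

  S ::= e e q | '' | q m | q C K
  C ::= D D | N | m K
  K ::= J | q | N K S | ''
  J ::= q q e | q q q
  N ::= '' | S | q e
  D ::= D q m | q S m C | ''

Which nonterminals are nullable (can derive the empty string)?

Directly nullable (have an ''-production): S, K, N, D.
C ::= D D with every symbol nullable, so C is nullable.
No other nonterminal has a production whose RHS symbols are all nullable.

{ C, D, K, N, S }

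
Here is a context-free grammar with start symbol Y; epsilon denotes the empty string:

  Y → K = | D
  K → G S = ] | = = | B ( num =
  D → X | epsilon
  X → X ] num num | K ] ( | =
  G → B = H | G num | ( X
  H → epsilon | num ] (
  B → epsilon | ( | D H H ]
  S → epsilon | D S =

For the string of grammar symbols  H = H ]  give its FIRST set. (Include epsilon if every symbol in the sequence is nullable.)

{ =, num }

Add FIRST(H)\{epsilon} = { num }; H is nullable, continue.
= is a terminal; add {=} and stop.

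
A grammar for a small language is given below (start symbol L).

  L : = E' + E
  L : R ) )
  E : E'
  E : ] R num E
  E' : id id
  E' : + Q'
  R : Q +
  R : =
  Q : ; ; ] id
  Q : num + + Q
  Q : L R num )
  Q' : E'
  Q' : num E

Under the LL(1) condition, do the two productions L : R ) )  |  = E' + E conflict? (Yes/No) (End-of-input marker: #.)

Yes

FIRST(R ) )) = { ;, =, num } and FIRST(= E' + E) = { = }.
Both contain =, so the two alternatives are not disjoint — LL(1) conflict.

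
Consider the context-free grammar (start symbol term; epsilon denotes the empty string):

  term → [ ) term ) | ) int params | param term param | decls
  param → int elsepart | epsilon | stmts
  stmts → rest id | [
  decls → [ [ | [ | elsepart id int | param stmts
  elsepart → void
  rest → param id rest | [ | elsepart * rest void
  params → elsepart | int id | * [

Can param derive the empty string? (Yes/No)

param has an epsilon-production, so param ⇒ epsilon.

Yes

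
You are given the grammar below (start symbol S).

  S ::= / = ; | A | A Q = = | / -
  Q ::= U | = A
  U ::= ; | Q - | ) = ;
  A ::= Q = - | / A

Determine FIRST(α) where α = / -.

/ is a terminal; add {/} and stop.

{ / }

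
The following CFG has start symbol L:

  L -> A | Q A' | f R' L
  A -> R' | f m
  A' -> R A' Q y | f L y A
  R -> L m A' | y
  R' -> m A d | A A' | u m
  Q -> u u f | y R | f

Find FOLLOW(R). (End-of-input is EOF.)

In A' -> R A' Q y: add FIRST(A' Q y) = { f, m, u, y }.
In Q -> y R: R is at the end, add FOLLOW(Q) = { f, m, u, y }.
Union: FOLLOW(R) = { f, m, u, y }.

{ f, m, u, y }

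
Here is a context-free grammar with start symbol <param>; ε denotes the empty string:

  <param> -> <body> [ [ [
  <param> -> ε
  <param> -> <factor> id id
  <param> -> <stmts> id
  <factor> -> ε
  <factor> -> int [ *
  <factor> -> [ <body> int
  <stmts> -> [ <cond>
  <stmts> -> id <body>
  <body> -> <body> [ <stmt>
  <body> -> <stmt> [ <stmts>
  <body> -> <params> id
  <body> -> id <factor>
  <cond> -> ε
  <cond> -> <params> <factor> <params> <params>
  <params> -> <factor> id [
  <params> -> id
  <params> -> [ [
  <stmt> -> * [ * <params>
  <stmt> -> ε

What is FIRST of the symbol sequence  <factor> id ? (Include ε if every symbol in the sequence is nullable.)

{ [, id, int }

Add FIRST(<factor>)\{ε} = { [, int }; <factor> is nullable, continue.
id is a terminal; add {id} and stop.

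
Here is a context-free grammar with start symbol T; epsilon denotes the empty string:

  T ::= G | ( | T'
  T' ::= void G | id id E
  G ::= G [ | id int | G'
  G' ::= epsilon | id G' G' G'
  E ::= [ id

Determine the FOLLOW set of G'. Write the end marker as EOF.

In G ::= G': G' is at the end, add FOLLOW(G) = { EOF, [ }.
In G' ::= id G' G' G': add FIRST(G' G')\{epsilon} = { id }.
  Since G' G' is nullable, also add FOLLOW(G') = { EOF, [, id }.
In G' ::= id G' G' G': add FIRST(G')\{epsilon} = { id }.
  Since G' is nullable, also add FOLLOW(G') = { EOF, [, id }.
In G' ::= id G' G' G': G' is at the end, add FOLLOW(G') = { EOF, [, id }.
Union: FOLLOW(G') = { EOF, [, id }.

{ EOF, [, id }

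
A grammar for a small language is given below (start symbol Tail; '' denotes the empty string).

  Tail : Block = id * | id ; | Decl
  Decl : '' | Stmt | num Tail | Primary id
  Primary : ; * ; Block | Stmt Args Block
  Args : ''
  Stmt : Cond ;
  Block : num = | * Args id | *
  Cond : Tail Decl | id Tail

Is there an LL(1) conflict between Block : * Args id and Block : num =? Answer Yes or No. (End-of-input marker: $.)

No

FIRST(* Args id) = { * } and FIRST(num =) = { num }.
The FIRST sets are disjoint and neither alternative is nullable — no conflict.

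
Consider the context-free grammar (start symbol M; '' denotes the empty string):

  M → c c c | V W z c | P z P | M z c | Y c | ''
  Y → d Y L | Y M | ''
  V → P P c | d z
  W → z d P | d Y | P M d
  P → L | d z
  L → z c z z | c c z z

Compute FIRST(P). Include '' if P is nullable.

From P → L: add FIRST(L) = { c, z }.
P → d z contributes {d}.
Union: FIRST(P) = { c, d, z }.

{ c, d, z }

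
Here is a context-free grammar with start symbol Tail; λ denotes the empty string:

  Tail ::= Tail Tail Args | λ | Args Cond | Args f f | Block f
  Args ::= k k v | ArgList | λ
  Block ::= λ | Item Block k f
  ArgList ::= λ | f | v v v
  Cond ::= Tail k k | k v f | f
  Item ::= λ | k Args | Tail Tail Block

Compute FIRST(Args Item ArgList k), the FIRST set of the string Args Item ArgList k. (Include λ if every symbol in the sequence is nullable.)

{ f, k, v }

Add FIRST(Args)\{λ} = { f, k, v }; Args is nullable, continue.
Add FIRST(Item)\{λ} = { f, k, v }; Item is nullable, continue.
Add FIRST(ArgList)\{λ} = { f, v }; ArgList is nullable, continue.
k is a terminal; add {k} and stop.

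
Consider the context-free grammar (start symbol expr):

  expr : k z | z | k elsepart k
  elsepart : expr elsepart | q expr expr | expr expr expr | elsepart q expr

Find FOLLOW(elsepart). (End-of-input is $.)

In expr : k elsepart k: add FIRST(k) = { k }.
In elsepart : expr elsepart: elsepart is at the end, add FOLLOW(elsepart) = { k, q }.
In elsepart : elsepart q expr: add FIRST(q expr) = { q }.
Union: FOLLOW(elsepart) = { k, q }.

{ k, q }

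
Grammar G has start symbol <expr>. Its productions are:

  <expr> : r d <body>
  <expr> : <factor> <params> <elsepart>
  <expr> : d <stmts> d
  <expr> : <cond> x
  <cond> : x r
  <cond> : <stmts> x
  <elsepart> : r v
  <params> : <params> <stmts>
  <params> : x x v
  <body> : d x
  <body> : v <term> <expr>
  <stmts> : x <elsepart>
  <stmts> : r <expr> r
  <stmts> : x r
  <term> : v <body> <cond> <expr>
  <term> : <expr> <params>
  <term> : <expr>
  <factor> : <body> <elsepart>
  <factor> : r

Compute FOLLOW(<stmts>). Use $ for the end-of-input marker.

In <expr> : d <stmts> d: add FIRST(d) = { d }.
In <cond> : <stmts> x: add FIRST(x) = { x }.
In <params> : <params> <stmts>: <stmts> is at the end, add FOLLOW(<params>) = { d, r, v, x }.
Union: FOLLOW(<stmts>) = { d, r, v, x }.

{ d, r, v, x }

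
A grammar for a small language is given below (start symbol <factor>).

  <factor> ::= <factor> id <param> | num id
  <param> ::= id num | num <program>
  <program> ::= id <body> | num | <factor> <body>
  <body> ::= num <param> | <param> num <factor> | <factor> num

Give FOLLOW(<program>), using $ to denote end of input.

In <param> ::= num <program>: <program> is at the end, add FOLLOW(<param>) = { $, id, num }.
Union: FOLLOW(<program>) = { $, id, num }.

{ $, id, num }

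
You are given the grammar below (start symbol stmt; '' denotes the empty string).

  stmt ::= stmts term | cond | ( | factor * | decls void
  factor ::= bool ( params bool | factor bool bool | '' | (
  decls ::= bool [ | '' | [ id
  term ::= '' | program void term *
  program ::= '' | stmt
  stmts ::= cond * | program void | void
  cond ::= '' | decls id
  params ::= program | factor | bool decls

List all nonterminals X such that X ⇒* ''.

{ cond, decls, factor, params, program, stmt, term }

Directly nullable (have an ''-production): factor, decls, term, program, cond.
stmt ::= cond with every symbol nullable, so stmt is nullable.
params ::= program with every symbol nullable, so params is nullable.
No other nonterminal has a production whose RHS symbols are all nullable.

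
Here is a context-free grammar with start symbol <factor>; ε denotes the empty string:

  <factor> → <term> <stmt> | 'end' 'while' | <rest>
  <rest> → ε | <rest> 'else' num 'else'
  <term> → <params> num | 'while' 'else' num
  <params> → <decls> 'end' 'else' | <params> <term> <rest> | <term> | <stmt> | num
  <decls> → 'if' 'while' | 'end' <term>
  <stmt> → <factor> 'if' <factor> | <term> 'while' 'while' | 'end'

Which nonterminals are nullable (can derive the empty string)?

{ <factor>, <rest> }

Directly nullable (have an ε-production): <rest>.
<factor> → <rest> with every symbol nullable, so <factor> is nullable.
No other nonterminal has a production whose RHS symbols are all nullable.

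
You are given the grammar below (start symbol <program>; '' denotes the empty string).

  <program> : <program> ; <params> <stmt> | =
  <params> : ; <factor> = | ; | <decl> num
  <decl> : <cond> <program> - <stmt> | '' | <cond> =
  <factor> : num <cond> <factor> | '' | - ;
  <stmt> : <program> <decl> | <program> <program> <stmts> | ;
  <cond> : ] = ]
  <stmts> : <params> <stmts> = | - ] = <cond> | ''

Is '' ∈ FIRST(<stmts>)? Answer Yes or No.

<stmts> has an ''-production, so <stmts> ⇒ ''.

Yes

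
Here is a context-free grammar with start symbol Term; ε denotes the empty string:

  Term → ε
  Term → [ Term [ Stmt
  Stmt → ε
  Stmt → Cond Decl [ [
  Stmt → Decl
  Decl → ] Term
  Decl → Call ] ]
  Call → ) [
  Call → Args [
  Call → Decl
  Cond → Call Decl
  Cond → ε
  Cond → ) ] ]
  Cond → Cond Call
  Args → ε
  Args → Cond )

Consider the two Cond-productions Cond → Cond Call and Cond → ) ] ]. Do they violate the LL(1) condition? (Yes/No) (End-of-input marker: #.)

FIRST(Cond Call) = { ), [, ] } and FIRST() ] ]) = { ) }.
Both contain ), so the two alternatives are not disjoint — LL(1) conflict.

Yes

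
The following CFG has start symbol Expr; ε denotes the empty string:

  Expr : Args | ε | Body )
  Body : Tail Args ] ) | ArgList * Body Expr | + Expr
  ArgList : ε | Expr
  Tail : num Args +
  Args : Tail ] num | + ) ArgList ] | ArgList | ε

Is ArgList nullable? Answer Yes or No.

ArgList has an ε-production, so ArgList ⇒ ε.

Yes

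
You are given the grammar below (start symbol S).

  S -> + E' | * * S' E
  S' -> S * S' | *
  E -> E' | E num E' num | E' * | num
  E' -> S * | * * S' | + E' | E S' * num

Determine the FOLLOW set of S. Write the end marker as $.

{ $, * }

S is the start symbol, so $ ∈ FOLLOW(S).
In S' -> S * S': add FIRST(* S') = { * }.
In E' -> S *: add FIRST(*) = { * }.
Union: FOLLOW(S) = { $, * }.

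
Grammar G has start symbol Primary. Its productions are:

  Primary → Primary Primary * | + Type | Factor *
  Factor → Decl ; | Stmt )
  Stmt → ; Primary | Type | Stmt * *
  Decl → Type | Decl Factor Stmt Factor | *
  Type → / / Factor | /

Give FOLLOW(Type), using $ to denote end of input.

In Primary → + Type: Type is at the end, add FOLLOW(Primary) = { $, ), *, +, /, ; }.
In Stmt → Type: Type is at the end, add FOLLOW(Stmt) = { ), *, /, ; }.
In Decl → Type: Type is at the end, add FOLLOW(Decl) = { *, /, ; }.
Union: FOLLOW(Type) = { $, ), *, +, /, ; }.

{ $, ), *, +, /, ; }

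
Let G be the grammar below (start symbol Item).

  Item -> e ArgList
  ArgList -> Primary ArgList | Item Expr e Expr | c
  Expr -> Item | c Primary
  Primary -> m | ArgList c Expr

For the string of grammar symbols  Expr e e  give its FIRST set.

Add FIRST(Expr) = { c, e }; Expr is not nullable, stop.

{ c, e }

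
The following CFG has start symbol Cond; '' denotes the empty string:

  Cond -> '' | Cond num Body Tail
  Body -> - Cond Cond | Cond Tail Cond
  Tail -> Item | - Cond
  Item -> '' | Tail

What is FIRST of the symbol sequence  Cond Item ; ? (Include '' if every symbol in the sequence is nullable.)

Add FIRST(Cond)\{''} = { num }; Cond is nullable, continue.
Add FIRST(Item)\{''} = { - }; Item is nullable, continue.
; is a terminal; add {;} and stop.

{ -, ;, num }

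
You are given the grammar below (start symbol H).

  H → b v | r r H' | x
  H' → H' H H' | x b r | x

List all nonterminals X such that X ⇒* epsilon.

{ } (none)

No nonterminal has an empty production or an RHS whose symbols are all nullable.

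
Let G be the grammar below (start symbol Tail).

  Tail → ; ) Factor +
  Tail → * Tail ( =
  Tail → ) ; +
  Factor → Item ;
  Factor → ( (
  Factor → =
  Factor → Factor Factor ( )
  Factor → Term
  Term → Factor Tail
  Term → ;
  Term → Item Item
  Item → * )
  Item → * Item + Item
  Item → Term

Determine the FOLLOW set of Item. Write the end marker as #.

In Factor → Item ;: add FIRST(;) = { ; }.
In Term → Item Item: add FIRST(Item) = { (, *, ;, = }.
In Term → Item Item: Item is at the end, add FOLLOW(Term) = { (, ), *, +, ;, = }.
In Item → * Item + Item: add FIRST(+ Item) = { + }.
In Item → * Item + Item: Item is at the end, add FOLLOW(Item) = { (, ), *, +, ;, = }.
Union: FOLLOW(Item) = { (, ), *, +, ;, = }.

{ (, ), *, +, ;, = }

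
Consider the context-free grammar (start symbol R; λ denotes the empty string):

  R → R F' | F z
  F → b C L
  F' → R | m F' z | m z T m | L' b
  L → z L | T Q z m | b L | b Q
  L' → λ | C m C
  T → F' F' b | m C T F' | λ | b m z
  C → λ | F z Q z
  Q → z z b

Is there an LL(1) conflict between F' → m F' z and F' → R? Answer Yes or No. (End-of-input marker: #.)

No

FIRST(m F' z) = { m } and FIRST(R) = { b }.
The FIRST sets are disjoint and neither alternative is nullable — no conflict.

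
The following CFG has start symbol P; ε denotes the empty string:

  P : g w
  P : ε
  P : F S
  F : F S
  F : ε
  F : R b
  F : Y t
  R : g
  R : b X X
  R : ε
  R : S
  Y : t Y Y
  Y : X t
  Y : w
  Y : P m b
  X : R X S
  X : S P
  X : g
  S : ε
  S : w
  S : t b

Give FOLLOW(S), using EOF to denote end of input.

In P : F S: S is at the end, add FOLLOW(P) = { EOF, b, g, m, t, w }.
In F : F S: S is at the end, add FOLLOW(F) = { EOF, b, g, m, t, w }.
In R : S: S is at the end, add FOLLOW(R) = { b, g, m, t, w }.
In X : R X S: S is at the end, add FOLLOW(X) = { b, g, m, t, w }.
In X : S P: add FIRST(P)\{ε} = { b, g, m, t, w }.
  Since P is nullable, also add FOLLOW(X) = { b, g, m, t, w }.
Union: FOLLOW(S) = { EOF, b, g, m, t, w }.

{ EOF, b, g, m, t, w }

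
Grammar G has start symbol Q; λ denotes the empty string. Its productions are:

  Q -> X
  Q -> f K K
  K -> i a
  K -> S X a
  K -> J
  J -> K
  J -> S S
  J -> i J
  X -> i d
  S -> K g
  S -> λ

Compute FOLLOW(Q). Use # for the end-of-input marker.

Q is the start symbol, so # ∈ FOLLOW(Q).
Union: FOLLOW(Q) = { # }.

{ # }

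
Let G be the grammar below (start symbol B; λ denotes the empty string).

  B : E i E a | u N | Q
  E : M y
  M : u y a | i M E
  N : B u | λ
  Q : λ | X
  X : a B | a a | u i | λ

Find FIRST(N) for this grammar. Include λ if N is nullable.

From N : B u: B nullable, take FIRST(B) ∪ {u} = { a, i, u }.
N : λ contributes λ.
Union: FIRST(N) = { a, i, u, λ }.

{ a, i, u, λ }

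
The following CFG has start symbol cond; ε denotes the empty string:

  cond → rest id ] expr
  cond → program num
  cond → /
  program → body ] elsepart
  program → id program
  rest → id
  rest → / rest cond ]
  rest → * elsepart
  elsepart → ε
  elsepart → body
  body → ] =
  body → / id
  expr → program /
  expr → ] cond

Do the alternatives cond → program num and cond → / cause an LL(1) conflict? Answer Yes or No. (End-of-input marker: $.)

Yes

FIRST(program num) = { /, ], id } and FIRST(/) = { / }.
Both contain /, so the two alternatives are not disjoint — LL(1) conflict.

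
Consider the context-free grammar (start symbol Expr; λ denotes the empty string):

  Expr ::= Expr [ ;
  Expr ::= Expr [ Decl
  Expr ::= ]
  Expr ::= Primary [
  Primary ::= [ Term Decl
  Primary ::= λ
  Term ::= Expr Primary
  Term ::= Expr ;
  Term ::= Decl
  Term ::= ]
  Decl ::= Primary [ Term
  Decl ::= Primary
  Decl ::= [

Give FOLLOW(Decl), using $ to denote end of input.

{ $, ;, [ }

In Expr ::= Expr [ Decl: Decl is at the end, add FOLLOW(Expr) = { $, ;, [ }.
In Primary ::= [ Term Decl: Decl is at the end, add FOLLOW(Primary) = { $, ;, [ }.
In Term ::= Decl: Decl is at the end, add FOLLOW(Term) = { $, ;, [ }.
Union: FOLLOW(Decl) = { $, ;, [ }.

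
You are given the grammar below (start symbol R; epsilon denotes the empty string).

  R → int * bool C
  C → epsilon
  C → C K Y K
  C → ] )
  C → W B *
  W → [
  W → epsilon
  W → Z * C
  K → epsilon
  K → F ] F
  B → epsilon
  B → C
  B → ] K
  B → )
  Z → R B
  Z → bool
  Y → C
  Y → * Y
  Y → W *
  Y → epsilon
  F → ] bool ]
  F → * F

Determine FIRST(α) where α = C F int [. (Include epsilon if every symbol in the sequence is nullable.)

Add FIRST(C)\{epsilon} = { ), *, [, ], bool, int }; C is nullable, continue.
Add FIRST(F) = { *, ] }; F is not nullable, stop.

{ ), *, [, ], bool, int }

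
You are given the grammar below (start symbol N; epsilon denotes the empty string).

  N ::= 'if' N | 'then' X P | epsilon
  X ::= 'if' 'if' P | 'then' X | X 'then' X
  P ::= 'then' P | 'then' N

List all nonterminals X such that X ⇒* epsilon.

{ N }

Directly nullable (have an epsilon-production): N.
No other nonterminal has a production whose RHS symbols are all nullable.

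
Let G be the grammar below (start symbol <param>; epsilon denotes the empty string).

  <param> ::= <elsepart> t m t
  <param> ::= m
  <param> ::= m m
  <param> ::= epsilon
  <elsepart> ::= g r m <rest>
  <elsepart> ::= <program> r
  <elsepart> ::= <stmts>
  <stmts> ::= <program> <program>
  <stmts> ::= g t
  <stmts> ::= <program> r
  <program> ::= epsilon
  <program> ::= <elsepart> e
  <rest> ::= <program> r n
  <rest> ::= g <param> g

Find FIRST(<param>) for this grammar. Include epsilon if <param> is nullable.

From <param> ::= <elsepart> t m t: <elsepart> nullable, take FIRST(<elsepart>) ∪ {t} = { e, g, r, t }.
<param> ::= m contributes {m}.
<param> ::= m m contributes {m}.
<param> ::= epsilon contributes epsilon.
Union: FIRST(<param>) = { e, g, m, r, t, epsilon }.

{ e, g, m, r, t, epsilon }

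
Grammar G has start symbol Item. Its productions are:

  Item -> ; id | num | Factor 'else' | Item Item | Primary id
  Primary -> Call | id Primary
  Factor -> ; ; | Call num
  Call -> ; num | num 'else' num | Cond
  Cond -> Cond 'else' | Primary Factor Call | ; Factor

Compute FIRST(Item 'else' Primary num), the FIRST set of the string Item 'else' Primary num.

Add FIRST(Item) = { ;, id, num }; Item is not nullable, stop.

{ ;, id, num }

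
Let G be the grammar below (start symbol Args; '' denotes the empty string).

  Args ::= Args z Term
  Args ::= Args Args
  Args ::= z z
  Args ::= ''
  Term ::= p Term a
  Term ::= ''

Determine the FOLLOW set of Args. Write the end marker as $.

Args is the start symbol, so $ ∈ FOLLOW(Args).
In Args ::= Args z Term: add FIRST(z Term) = { z }.
In Args ::= Args Args: add FIRST(Args)\{''} = { z }.
  Since Args is nullable, also add FOLLOW(Args) = { $, z }.
In Args ::= Args Args: Args is at the end, add FOLLOW(Args) = { $, z }.
Union: FOLLOW(Args) = { $, z }.

{ $, z }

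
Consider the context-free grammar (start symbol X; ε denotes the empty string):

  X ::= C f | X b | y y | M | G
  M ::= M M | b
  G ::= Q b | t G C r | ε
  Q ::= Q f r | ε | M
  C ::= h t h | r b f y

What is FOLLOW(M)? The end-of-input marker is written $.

{ $, b, f }

In X ::= M: M is at the end, add FOLLOW(X) = { $, b }.
In M ::= M M: add FIRST(M) = { b }.
In M ::= M M: M is at the end, add FOLLOW(M) = { $, b, f }.
In Q ::= M: M is at the end, add FOLLOW(Q) = { b, f }.
Union: FOLLOW(M) = { $, b, f }.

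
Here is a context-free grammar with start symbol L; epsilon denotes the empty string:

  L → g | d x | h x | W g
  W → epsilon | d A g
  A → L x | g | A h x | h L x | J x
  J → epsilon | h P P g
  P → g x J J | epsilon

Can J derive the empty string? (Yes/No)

Yes

J has an epsilon-production, so J ⇒ epsilon.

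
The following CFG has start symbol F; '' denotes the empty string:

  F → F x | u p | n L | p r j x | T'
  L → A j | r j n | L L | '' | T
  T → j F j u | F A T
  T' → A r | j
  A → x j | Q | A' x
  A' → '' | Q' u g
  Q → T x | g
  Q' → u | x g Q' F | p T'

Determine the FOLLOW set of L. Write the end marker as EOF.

{ EOF, g, j, n, p, r, u, x }

In F → n L: L is at the end, add FOLLOW(F) = { EOF, g, j, n, p, u, x }.
In L → L L: add FIRST(L)\{''} = { g, j, n, p, r, u, x }.
  Since L is nullable, also add FOLLOW(L) = { EOF, g, j, n, p, r, u, x }.
In L → L L: L is at the end, add FOLLOW(L) = { EOF, g, j, n, p, r, u, x }.
Union: FOLLOW(L) = { EOF, g, j, n, p, r, u, x }.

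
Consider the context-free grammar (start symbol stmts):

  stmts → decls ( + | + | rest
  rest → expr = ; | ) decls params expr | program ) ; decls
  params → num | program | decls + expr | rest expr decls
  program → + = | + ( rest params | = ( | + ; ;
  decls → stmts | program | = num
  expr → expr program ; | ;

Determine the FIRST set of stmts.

From stmts → decls ( +: add FIRST(decls) = { ), +, ;, = }.
stmts → + contributes {+}.
From stmts → rest: add FIRST(rest) = { ), +, ;, = }.
Union: FIRST(stmts) = { ), +, ;, = }.

{ ), +, ;, = }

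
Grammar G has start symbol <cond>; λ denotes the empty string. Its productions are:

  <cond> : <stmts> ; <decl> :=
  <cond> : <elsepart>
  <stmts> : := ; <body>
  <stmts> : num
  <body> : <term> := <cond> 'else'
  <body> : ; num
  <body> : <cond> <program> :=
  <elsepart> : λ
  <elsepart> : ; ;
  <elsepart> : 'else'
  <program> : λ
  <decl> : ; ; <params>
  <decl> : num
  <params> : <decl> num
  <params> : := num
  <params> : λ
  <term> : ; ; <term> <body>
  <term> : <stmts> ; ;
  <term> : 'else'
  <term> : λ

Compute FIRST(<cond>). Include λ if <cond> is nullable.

From <cond> : <stmts> ; <decl> :=: add FIRST(<stmts>) = { :=, num }.
From <cond> : <elsepart>: add FIRST(<elsepart>) = { 'else', ;, λ } (including λ since <elsepart> is nullable).
Union: FIRST(<cond>) = { 'else', :=, ;, num, λ }.

{ 'else', :=, ;, num, λ }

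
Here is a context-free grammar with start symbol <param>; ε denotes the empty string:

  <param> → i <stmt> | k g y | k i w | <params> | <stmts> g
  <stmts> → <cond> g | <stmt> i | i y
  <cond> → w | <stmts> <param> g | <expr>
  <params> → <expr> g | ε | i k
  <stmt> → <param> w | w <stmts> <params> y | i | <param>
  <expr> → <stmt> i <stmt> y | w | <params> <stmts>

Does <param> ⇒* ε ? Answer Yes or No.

Yes

<param> → <params> and each of <params> is nullable, so <param> ⇒* ε.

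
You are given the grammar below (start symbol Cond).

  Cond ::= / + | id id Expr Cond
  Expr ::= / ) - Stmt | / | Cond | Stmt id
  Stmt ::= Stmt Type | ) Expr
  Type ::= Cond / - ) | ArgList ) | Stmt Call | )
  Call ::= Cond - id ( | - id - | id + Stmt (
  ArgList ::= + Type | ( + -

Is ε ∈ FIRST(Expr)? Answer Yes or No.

No

No nonterminal in this grammar is nullable.
No production of Expr has an RHS whose symbols are all nullable, so Expr is not nullable.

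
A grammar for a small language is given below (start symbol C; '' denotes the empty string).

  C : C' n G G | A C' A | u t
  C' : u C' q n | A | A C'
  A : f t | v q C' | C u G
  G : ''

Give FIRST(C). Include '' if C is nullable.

From C : C' n G G: add FIRST(C') = { f, u, v }.
From C : A C' A: add FIRST(A) = { f, u, v }.
C : u t contributes {u}.
Union: FIRST(C) = { f, u, v }.

{ f, u, v }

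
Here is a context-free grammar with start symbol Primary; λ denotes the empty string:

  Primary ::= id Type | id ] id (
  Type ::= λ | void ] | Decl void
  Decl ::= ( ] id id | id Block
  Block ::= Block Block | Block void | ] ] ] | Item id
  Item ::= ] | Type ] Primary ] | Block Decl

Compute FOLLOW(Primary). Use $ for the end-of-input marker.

{ $, ] }

Primary is the start symbol, so $ ∈ FOLLOW(Primary).
In Item ::= Type ] Primary ]: add FIRST(]) = { ] }.
Union: FOLLOW(Primary) = { $, ] }.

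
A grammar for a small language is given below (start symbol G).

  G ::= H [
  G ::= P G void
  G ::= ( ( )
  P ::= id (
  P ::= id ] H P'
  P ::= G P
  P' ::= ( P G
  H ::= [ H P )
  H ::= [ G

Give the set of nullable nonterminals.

{ } (none)

No nonterminal has an empty production or an RHS whose symbols are all nullable.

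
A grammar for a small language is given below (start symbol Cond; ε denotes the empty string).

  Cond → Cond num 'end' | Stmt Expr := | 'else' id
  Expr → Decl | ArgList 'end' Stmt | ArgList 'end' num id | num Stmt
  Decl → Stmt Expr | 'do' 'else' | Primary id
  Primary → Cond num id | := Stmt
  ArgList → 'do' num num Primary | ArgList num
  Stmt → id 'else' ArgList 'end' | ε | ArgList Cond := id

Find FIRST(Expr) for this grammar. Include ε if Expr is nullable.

{ 'do', 'else', :=, id, num }

From Expr → Decl: add FIRST(Decl) = { 'do', 'else', :=, id, num }.
From Expr → ArgList 'end' Stmt: add FIRST(ArgList) = { 'do' }.
From Expr → ArgList 'end' num id: add FIRST(ArgList) = { 'do' }.
Expr → num Stmt contributes {num}.
Union: FIRST(Expr) = { 'do', 'else', :=, id, num }.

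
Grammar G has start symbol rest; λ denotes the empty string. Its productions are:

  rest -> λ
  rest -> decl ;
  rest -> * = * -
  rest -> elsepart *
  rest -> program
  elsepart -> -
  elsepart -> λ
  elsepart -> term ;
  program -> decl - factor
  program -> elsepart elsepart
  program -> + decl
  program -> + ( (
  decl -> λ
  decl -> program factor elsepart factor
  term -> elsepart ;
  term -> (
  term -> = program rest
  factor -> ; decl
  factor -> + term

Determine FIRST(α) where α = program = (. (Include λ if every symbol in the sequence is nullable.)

Add FIRST(program)\{λ} = { (, +, -, ;, = }; program is nullable, continue.
= is a terminal; add {=} and stop.

{ (, +, -, ;, = }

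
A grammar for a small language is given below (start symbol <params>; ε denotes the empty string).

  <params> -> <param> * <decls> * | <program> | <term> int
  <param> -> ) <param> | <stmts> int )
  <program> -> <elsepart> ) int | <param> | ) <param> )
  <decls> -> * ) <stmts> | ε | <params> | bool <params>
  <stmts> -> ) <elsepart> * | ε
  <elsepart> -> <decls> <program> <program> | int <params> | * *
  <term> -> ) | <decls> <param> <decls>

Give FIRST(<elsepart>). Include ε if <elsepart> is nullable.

From <elsepart> -> <decls> <program> <program>: <decls> nullable, take FIRST(<decls>) ∪ FIRST(<program>) = { ), *, bool, int }.
<elsepart> -> int <params> contributes {int}.
<elsepart> -> * * contributes {*}.
Union: FIRST(<elsepart>) = { ), *, bool, int }.

{ ), *, bool, int }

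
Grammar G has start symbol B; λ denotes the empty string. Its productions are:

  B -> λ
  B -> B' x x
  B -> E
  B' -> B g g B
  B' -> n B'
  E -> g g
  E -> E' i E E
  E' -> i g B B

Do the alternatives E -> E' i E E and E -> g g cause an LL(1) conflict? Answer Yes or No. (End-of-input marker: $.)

No

FIRST(E' i E E) = { i } and FIRST(g g) = { g }.
The FIRST sets are disjoint and neither alternative is nullable — no conflict.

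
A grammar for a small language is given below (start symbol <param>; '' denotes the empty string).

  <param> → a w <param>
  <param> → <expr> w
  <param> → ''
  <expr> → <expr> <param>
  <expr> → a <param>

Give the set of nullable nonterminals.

Directly nullable (have an ''-production): <param>.
No other nonterminal has a production whose RHS symbols are all nullable.

{ <param> }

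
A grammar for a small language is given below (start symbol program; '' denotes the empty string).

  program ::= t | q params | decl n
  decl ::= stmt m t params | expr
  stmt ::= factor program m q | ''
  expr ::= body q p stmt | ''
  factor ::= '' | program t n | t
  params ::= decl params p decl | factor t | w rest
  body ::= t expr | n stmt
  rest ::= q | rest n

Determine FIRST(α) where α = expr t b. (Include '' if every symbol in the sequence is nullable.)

Add FIRST(expr)\{''} = { n, t }; expr is nullable, continue.
t is a terminal; add {t} and stop.

{ n, t }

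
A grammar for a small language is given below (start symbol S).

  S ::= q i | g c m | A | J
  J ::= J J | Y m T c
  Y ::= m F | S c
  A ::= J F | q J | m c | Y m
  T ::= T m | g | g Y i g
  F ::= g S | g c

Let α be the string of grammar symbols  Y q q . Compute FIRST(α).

Add FIRST(Y) = { g, m, q }; Y is not nullable, stop.

{ g, m, q }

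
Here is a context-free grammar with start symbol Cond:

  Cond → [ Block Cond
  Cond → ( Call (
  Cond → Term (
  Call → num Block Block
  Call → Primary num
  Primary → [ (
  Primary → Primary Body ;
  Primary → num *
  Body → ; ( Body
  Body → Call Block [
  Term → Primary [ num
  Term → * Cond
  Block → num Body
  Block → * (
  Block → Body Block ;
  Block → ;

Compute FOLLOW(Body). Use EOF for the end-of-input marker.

{ (, *, ;, [, num }

In Primary → Primary Body ;: add FIRST(;) = { ; }.
In Body → ; ( Body: Body is at the end, add FOLLOW(Body) = { (, *, ;, [, num }.
In Block → num Body: Body is at the end, add FOLLOW(Block) = { (, *, ;, [, num }.
In Block → Body Block ;: add FIRST(Block ;) = { *, ;, [, num }.
Union: FOLLOW(Body) = { (, *, ;, [, num }.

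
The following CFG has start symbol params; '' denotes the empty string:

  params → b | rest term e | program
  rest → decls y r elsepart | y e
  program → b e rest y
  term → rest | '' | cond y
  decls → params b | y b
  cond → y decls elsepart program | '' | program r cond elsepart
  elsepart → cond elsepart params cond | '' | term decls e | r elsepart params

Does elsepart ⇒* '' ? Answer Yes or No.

Yes

elsepart has an ''-production, so elsepart ⇒ ''.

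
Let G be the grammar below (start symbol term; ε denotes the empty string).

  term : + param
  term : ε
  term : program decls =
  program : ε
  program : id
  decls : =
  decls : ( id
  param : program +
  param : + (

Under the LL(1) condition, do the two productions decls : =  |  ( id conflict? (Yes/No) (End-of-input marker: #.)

No

FIRST(=) = { = } and FIRST(( id) = { ( }.
The FIRST sets are disjoint and neither alternative is nullable — no conflict.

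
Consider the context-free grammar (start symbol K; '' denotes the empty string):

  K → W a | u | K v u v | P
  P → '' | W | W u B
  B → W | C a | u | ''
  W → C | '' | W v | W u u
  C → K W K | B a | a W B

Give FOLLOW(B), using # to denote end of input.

{ #, a, u, v }

In P → W u B: B is at the end, add FOLLOW(P) = { #, a, u, v }.
In C → B a: add FIRST(a) = { a }.
In C → a W B: B is at the end, add FOLLOW(C) = { #, a, u, v }.
Union: FOLLOW(B) = { #, a, u, v }.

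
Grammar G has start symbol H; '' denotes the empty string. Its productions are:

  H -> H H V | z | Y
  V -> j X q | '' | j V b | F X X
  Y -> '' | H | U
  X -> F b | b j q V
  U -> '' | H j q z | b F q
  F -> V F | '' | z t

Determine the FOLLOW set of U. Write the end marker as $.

{ $, b, j, z }

In Y -> U: U is at the end, add FOLLOW(Y) = { $, b, j, z }.
Union: FOLLOW(U) = { $, b, j, z }.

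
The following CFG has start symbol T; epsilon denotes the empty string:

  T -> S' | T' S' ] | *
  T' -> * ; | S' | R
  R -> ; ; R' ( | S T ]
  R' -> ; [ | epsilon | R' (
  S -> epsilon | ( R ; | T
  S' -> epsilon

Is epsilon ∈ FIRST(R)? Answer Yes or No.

No

Nullable nonterminals: R', S, S', T, T'.
No production of R has an RHS whose symbols are all nullable, so R is not nullable.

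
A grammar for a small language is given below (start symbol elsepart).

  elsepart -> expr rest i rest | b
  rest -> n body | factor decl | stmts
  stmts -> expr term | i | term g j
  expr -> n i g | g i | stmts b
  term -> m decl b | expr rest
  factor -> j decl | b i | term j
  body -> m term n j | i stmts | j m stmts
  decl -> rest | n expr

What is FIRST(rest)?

{ b, g, i, j, m, n }

rest -> n body contributes {n}.
From rest -> factor decl: add FIRST(factor) = { b, g, i, j, m, n }.
From rest -> stmts: add FIRST(stmts) = { g, i, m, n }.
Union: FIRST(rest) = { b, g, i, j, m, n }.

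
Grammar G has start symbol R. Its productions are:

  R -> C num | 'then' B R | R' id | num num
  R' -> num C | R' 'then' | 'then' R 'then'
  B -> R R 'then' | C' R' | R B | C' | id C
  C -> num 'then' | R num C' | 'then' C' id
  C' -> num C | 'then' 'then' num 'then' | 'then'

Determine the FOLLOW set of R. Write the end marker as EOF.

{ EOF, 'then', id, num }

R is the start symbol, so EOF ∈ FOLLOW(R).
In R -> 'then' B R: R is at the end, add FOLLOW(R) = { EOF, 'then', id, num }.
In R' -> 'then' R 'then': add FIRST('then') = { 'then' }.
In B -> R R 'then': add FIRST(R 'then') = { 'then', num }.
In B -> R R 'then': add FIRST('then') = { 'then' }.
In B -> R B: add FIRST(B) = { 'then', id, num }.
In C -> R num C': add FIRST(num C') = { num }.
Union: FOLLOW(R) = { EOF, 'then', id, num }.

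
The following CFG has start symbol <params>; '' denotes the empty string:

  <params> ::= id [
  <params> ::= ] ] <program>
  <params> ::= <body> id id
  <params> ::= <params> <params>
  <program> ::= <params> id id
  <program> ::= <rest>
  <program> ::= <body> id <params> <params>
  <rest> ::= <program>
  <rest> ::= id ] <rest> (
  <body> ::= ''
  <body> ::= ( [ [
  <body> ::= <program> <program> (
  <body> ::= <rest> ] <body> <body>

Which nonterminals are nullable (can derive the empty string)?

Directly nullable (have an ''-production): <body>.
No other nonterminal has a production whose RHS symbols are all nullable.

{ <body> }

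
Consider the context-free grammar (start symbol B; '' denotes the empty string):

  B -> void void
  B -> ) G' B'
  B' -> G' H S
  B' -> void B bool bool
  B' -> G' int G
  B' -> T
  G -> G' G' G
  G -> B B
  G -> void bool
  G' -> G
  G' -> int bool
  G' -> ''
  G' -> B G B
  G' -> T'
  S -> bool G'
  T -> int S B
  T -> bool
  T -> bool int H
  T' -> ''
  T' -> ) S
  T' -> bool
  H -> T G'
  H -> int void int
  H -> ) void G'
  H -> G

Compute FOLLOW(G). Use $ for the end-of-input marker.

In B' -> G' int G: G is at the end, add FOLLOW(B') = { $, ), bool, int, void }.
In G -> G' G' G: G is at the end, add FOLLOW(G) = { $, ), bool, int, void }.
In G' -> G: G is at the end, add FOLLOW(G') = { $, ), bool, int, void }.
In G' -> B G B: add FIRST(B) = { ), void }.
In H -> G: G is at the end, add FOLLOW(H) = { $, ), bool, int, void }.
Union: FOLLOW(G) = { $, ), bool, int, void }.

{ $, ), bool, int, void }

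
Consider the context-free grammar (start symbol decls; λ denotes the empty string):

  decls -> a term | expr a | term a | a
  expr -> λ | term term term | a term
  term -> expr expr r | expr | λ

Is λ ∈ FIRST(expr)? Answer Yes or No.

expr has an λ-production, so expr ⇒ λ.

Yes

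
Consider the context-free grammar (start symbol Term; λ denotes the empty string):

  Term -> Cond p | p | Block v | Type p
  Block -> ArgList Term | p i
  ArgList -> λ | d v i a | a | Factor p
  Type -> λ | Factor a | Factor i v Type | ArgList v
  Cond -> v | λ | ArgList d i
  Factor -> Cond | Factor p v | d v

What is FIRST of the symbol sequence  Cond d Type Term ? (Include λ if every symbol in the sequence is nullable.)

{ a, d, p, v }

Add FIRST(Cond)\{λ} = { a, d, p, v }; Cond is nullable, continue.
d is a terminal; add {d} and stop.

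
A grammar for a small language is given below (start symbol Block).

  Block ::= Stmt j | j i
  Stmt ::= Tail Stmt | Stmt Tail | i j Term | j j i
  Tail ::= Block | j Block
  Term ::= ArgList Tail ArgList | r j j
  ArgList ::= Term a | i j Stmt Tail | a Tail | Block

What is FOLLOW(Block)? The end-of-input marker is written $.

{ $, a, i, j, r }

Block is the start symbol, so $ ∈ FOLLOW(Block).
In Tail ::= Block: Block is at the end, add FOLLOW(Tail) = { a, i, j, r }.
In Tail ::= j Block: Block is at the end, add FOLLOW(Tail) = { a, i, j, r }.
In ArgList ::= Block: Block is at the end, add FOLLOW(ArgList) = { a, i, j }.
Union: FOLLOW(Block) = { $, a, i, j, r }.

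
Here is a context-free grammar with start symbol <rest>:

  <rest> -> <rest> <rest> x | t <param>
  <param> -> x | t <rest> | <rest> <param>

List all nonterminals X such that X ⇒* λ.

No nonterminal has an empty production or an RHS whose symbols are all nullable.

{ } (none)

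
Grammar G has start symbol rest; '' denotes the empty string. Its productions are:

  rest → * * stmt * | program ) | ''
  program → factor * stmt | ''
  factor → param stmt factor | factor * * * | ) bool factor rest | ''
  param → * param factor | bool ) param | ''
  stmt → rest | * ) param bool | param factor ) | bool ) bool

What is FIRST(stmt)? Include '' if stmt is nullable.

From stmt → rest: add FIRST(rest) = { ), *, bool, '' } (including '' since rest is nullable).
stmt → * ) param bool contributes {*}.
From stmt → param factor ): param, factor nullable, take FIRST(param) ∪ FIRST(factor) ∪ {)} = { ), *, bool }.
stmt → bool ) bool contributes {bool}.
Union: FIRST(stmt) = { ), *, bool, '' }.

{ ), *, bool, '' }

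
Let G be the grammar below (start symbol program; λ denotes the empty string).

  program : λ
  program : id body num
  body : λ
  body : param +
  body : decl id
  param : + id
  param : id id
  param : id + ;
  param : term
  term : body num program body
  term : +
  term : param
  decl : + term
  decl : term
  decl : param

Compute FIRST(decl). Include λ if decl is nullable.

{ +, id, num }

decl : + term contributes {+}.
From decl : term: add FIRST(term) = { +, id, num }.
From decl : param: add FIRST(param) = { +, id, num }.
Union: FIRST(decl) = { +, id, num }.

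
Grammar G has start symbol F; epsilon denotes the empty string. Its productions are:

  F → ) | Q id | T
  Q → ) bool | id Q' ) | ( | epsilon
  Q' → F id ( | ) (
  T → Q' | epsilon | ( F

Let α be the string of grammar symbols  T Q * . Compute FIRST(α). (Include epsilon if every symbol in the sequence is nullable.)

{ (, ), *, id }

Add FIRST(T)\{epsilon} = { (, ), id }; T is nullable, continue.
Add FIRST(Q)\{epsilon} = { (, ), id }; Q is nullable, continue.
* is a terminal; add {*} and stop.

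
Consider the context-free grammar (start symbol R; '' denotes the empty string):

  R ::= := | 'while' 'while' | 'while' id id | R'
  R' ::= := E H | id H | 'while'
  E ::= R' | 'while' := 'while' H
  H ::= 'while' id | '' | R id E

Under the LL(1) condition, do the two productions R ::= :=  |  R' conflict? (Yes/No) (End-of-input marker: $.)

FIRST(:=) = { := } and FIRST(R') = { 'while', :=, id }.
Both contain :=, so the two alternatives are not disjoint — LL(1) conflict.

Yes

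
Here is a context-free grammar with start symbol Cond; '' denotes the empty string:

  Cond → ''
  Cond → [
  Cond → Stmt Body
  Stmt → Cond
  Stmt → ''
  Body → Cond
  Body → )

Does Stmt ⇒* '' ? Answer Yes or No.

Stmt has an ''-production, so Stmt ⇒ ''.

Yes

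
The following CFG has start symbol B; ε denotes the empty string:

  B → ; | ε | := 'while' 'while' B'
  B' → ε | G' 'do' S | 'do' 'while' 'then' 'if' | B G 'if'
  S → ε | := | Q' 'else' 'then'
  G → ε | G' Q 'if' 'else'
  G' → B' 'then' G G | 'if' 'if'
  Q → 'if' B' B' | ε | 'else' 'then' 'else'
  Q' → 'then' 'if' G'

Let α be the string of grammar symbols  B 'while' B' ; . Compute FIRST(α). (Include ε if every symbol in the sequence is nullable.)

{ 'while', :=, ; }

Add FIRST(B)\{ε} = { :=, ; }; B is nullable, continue.
'while' is a terminal; add {'while'} and stop.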